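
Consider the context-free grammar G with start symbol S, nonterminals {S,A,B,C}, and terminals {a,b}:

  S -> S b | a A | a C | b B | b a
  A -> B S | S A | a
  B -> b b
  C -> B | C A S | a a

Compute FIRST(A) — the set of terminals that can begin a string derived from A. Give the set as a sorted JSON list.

Compute FIRST by fixpoint:
round 1:
  A via A→a: +{a}
  B via B→b b: +{b}
  C via C→B: +{b}
  C via C→a a: +{a}
  S via S→a A: +{a}
  S via S→b B: +{b}
  FIRST[S]={a,b}  FIRST[A]={a}  FIRST[B]={b}  FIRST[C]={a,b}
round 2:
  A via A→B S: +{b}
  FIRST[S]={a,b}  FIRST[A]={a,b}  FIRST[B]={b}  FIRST[C]={a,b}
round 3: — fixpoint
  FIRST[S]={a,b}  FIRST[A]={a,b}  FIRST[B]={b}  FIRST[C]={a,b}

FIRST(A) = ["a", "b"]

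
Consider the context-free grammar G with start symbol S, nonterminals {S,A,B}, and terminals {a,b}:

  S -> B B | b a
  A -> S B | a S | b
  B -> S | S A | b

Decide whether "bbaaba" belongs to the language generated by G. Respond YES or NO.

Convert to CNF:
  S -> B B | T1 T0
  A -> S B | T0 S | b
  B -> B B | S A | T1 T0 | b
  T0 -> a
  T1 -> b

CYK table (by increasing span):
  cell(0,0) b: {A,B,T1}  orig:{A,B}
  cell(1,1) b: {A,B,T1}  orig:{A,B}
  cell(2,2) a: {T0}  orig:{}
  cell(3,3) a: {T0}  orig:{}
  cell(4,4) b: {A,B,T1}  orig:{A,B}
  cell(5,5) a: {T0}  orig:{}
  cell(0,1) bb: {B,S}
  cell(1,2) ba: {B,S}
  cell(2,3) aa: ∅
  cell(3,4) ab: ∅
  cell(4,5) ba: {B,S}
  cell(0,2) bba: {B,S}
  cell(1,3) baa: ∅
  cell(2,4) aab: ∅
  cell(3,5) aba: {A}
  cell(0,3) bbaa: ∅
  cell(1,4) baab: ∅
  cell(2,5) aaba: ∅
  cell(0,4) bbaab: ∅
  cell(1,5) baaba: {B}
  cell(0,5) bbaaba: {B,S}

S ∈ T[0,5] ⇒ YES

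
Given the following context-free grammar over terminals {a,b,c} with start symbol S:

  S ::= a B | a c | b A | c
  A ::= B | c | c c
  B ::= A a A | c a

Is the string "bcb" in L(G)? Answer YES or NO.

Convert to CNF:
  S -> T0 B | T0 T1 | T2 A | c
  A -> A X3 | T1 T0 | T1 T1 | c
  B -> A X4 | T1 T0
  T0 -> a
  T1 -> c
  T2 -> b
  X3 -> T0 A
  X4 -> T0 A

CYK table (by increasing span):
  cell(0,0) b: {T2}  orig:{}
  cell(1,1) c: {A,S,T1}  orig:{A,S}
  cell(2,2) b: {T2}  orig:{}
  cell(0,1) bc: {S}
  cell(1,2) cb: ∅
  cell(0,2) bcb: ∅

S ∉ T[0,2] ⇒ NO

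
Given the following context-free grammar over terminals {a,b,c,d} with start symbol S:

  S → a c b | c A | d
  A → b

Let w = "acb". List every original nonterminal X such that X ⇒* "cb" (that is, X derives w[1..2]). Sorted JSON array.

Convert to CNF:
  S -> T0 X3 | T1 A | d
  A -> b
  T0 -> a
  T1 -> c
  T2 -> b
  X3 -> T1 T2

Fill CYK table bottom-up, restricted to cells inside w[1..2]:
  [1..1]={T1}  "c"  orig:{}
  [2..2]={A,T2}  "b"  orig:{A}
  [1..2]={S,X3}  "cb"  orig:{S}

Original NTs in T[1,2] deriving "cb": ["S"]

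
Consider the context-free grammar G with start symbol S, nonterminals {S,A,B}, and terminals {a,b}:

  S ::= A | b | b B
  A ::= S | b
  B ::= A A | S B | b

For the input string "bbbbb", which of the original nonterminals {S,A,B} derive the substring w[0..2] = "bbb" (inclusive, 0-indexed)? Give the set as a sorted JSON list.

CNF form of G:
  S -> T0 B | b
  A -> T0 B | b
  B -> A A | S B | b
  T0 -> b

CYK fill, restricted to cells inside w[0..2]:
  cell(0,0) b: {A,B,S,T0}  orig:{A,B,S}
  cell(1,1) b: {A,B,S,T0}  orig:{A,B,S}
  cell(2,2) b: {A,B,S,T0}  orig:{A,B,S}
  cell(0,1) bb: {A,B,S}
  cell(1,2) bb: {A,B,S}
  cell(0,2) bbb: {A,B,S}

Original NTs in T[0,2] deriving "bbb": ["A", "B", "S"]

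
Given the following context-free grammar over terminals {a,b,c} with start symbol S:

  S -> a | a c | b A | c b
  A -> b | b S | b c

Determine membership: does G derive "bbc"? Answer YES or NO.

CNF form of G:
  S -> T0 A | T1 T0 | T2 T1 | a
  A -> T0 S | T0 T1 | b
  T0 -> b
  T1 -> c
  T2 -> a

CYK fill:
  T[0,0] 'b' = {A,T0}  orig:{A}
  T[1,1] 'b' = {A,T0}  orig:{A}
  T[2,2] 'c' = {T1}  orig:{}
  T[0,1] 'bb' = {S}
  T[1,2] 'bc' = {A}
  T[0,2] 'bbc' = {S}

S ∈ T[0,2] ⇒ YES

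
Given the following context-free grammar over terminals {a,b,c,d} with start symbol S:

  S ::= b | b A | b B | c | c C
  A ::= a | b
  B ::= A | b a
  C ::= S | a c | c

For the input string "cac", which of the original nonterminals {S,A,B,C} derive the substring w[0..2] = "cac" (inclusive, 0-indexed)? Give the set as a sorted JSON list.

Convert to CNF:
  S -> T0 A | T0 B | T2 C | b | c
  A -> a | b
  B -> T0 T1 | a | b
  C -> T0 A | T0 B | T1 T2 | T2 C | b | c
  T0 -> b
  T1 -> a
  T2 -> c

CYK fill — only the sub-triangle for w[0..2]:
  T[0,0] 'c' = {C,S,T2}  orig:{C,S}
  T[1,1] 'a' = {A,B,T1}  orig:{A,B}
  T[2,2] 'c' = {C,S,T2}  orig:{C,S}
  T[0,1] 'ca' = ∅
  T[1,2] 'ac' = {C}
  T[0,2] 'cac' = {C,S}

Original NTs in T[0,2] deriving "cac": ["C", "S"]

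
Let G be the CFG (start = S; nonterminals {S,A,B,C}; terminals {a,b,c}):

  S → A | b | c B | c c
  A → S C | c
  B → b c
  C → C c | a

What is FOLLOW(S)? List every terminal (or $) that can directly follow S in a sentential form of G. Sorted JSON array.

FIRST iteration:
pass 1:
  A via A→c: +{c}
  B via B→b c: +{b}
  C via C→a: +{a}
  S via S→A: +{c}
  S via S→b: +{b}
  S: {b,c}  A: {c}  B: {b}  C: {a}
pass 2:
  A via A→S C: +{b}
  S: {b,c}  A: {b,c}  B: {b}  C: {a}
pass 3: (stable)
  S: {b,c}  A: {b,c}  B: {b}  C: {a}

FOLLOW sets:
initialize: $ ∈ FOLLOW(S)
round 1:
  A→S C: FOLLOW(S) ⊇ FIRST(C) = {a}; new: +{a}
  C→C c: FOLLOW(C) ⊇ FIRST(c) = {c}; new: +{c}
  S→A: FOLLOW(A) ⊇ FOLLOW(S) ⊇ {$,a}; new: +{$,a}
  S→c B: FOLLOW(B) ⊇ FOLLOW(S) ⊇ {$,a}; new: +{$,a}
  S: {$,a}  A: {$,a}  B: {$,a}  C: {c}
round 2:
  A→S C: FOLLOW(C) ⊇ FOLLOW(A) ⊇ {$,a}; new: +{$,a}
  S: {$,a}  A: {$,a}  B: {$,a}  C: {$,a,c}
round 3: (no change)
  S: {$,a}  A: {$,a}  B: {$,a}  C: {$,a,c}

FOLLOW(S) = ["$", "a"]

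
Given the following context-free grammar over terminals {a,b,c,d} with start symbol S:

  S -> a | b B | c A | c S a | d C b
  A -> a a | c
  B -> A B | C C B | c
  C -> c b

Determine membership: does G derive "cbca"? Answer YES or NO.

Convert to CNF:
  S -> T1 A | T1 X5 | T2 B | T3 X6 | a
  A -> T0 T0 | c
  B -> A B | C X4 | c
  C -> T1 T2
  T0 -> a
  T1 -> c
  T2 -> b
  T3 -> d
  X4 -> C B
  X5 -> S T0
  X6 -> C T2

CYK table (by increasing span):
  [0..0]={A,B,T1}  "c"  orig:{A,B}
  [1..1]={T2}  "b"  orig:{}
  [2..2]={A,B,T1}  "c"  orig:{A,B}
  [3..3]={S,T0}  "a"  orig:{S}
  [0..1]={C}  "cb"
  [1..2]={S}  "bc"
  [2..3]=∅  "ca"
  [0..2]={X4}  "cbc"  orig:{}
  [1..3]={X5}  "bca"  orig:{}
  [0..3]={S}  "cbca"

S ∈ T[0,3] ⇒ YES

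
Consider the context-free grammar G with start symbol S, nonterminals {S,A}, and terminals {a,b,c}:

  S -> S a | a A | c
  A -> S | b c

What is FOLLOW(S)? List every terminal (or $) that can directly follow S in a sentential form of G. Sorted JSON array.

FIRST iteration:
round 1:
  A via A→b c: +{b}
  S via S→a A: +{a}
  S via S→c: +{c}
  FIRST(S)={a,c}  FIRST(A)={b}
round 2:
  A via A→S: +{a,c}
  FIRST(S)={a,c}  FIRST(A)={a,b,c}
round 3: done
  FIRST(S)={a,c}  FIRST(A)={a,b,c}

FOLLOW sets:
FOLLOW(S) := {$}
round 1:
  S→S a: FOLLOW(S) ⊇ FIRST(a) = {a}; new: +{a}
  S→a A: FOLLOW(A) ⊇ FOLLOW(S) ⊇ {$,a}; new: +{$,a}
  FOLLOW[S]={$,a}  FOLLOW[A]={$,a}
round 2: (no change)
  FOLLOW[S]={$,a}  FOLLOW[A]={$,a}

FOLLOW(S) = ["$", "a"]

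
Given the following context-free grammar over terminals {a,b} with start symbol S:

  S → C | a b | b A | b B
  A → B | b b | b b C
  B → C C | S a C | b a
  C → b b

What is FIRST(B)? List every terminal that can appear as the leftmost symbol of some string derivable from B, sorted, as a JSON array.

FIRST iteration:
pass 1:
  A via A→b b: +{b}
  B via B→b a: +{b}
  C via C→b b: +{b}
  S via S→C: +{b}
  S via S→a b: +{a}
  FIRST(S)={a,b}  FIRST(A)={b}  FIRST(B)={b}  FIRST(C)={b}
pass 2:
  B via B→S a C: +{a}
  FIRST(S)={a,b}  FIRST(A)={b}  FIRST(B)={a,b}  FIRST(C)={b}
pass 3:
  A via A→B: +{a}
  FIRST(S)={a,b}  FIRST(A)={a,b}  FIRST(B)={a,b}  FIRST(C)={b}
pass 4: — fixpoint
  FIRST(S)={a,b}  FIRST(A)={a,b}  FIRST(B)={a,b}  FIRST(C)={b}

FIRST(B) = ["a", "b"]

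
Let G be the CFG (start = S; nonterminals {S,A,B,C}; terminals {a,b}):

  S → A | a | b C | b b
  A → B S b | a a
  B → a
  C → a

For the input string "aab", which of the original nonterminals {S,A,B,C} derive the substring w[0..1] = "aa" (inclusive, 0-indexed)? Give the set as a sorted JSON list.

Convert to CNF:
  S -> B X3 | T0 C | T0 T0 | T1 T1 | a
  A -> B X2 | T1 T1
  B -> a
  C -> a
  T0 -> b
  T1 -> a
  X2 -> S T0
  X3 -> S T0

Fill CYK table bottom-up, restricted to cells inside w[0..1]:
  [0..0]={B,C,S,T1}  "a"  orig:{B,C,S}
  [1..1]={B,C,S,T1}  "a"  orig:{B,C,S}
  [0..1]={A,S}  "aa"

Original NTs in T[0,1] deriving "aa": ["A", "S"]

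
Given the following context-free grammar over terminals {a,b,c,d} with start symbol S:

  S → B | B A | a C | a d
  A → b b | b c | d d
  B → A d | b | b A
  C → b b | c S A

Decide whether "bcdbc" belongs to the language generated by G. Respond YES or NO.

Convert to CNF:
  S -> A T2 | B A | T0 A | T3 C | T3 T2 | b
  A -> T0 T0 | T0 T1 | T2 T2
  B -> A T2 | T0 A | b
  C -> T0 T0 | T1 X4
  T0 -> b
  T1 -> c
  T2 -> d
  T3 -> a
  X4 -> S A

Fill CYK table bottom-up:
  T[0,0] 'b' = {B,S,T0}  orig:{B,S}
  T[1,1] 'c' = {T1}  orig:{}
  T[2,2] 'd' = {T2}  orig:{}
  T[3,3] 'b' = {B,S,T0}  orig:{B,S}
  T[4,4] 'c' = {T1}  orig:{}
  T[0,1] 'bc' = {A}
  T[1,2] 'cd' = ∅
  T[2,3] 'db' = ∅
  T[3,4] 'bc' = {A}
  T[0,2] 'bcd' = {B,S}
  T[1,3] 'cdb' = ∅
  T[2,4] 'dbc' = ∅
  T[0,3] 'bcdb' = ∅
  T[1,4] 'cdbc' = ∅
  T[0,4] 'bcdbc' = {S,X4}  orig:{S}

S ∈ T[0,4] ⇒ YES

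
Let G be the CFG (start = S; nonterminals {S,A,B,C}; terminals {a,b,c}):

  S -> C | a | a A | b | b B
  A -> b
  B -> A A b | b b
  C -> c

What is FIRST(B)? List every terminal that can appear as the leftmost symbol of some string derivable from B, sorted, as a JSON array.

FIRST sets, iterate to fixpoint:
round 1:
  A via A→b: +{b}
  B via B→A A b: +{b}
  C via C→c: +{c}
  S via S→C: +{c}
  S via S→a: +{a}
  S via S→b: +{b}
  FIRST[S]={a,b,c}  FIRST[A]={b}  FIRST[B]={b}  FIRST[C]={c}
round 2: — fixpoint
  FIRST[S]={a,b,c}  FIRST[A]={b}  FIRST[B]={b}  FIRST[C]={c}

FIRST(B) = ["b"]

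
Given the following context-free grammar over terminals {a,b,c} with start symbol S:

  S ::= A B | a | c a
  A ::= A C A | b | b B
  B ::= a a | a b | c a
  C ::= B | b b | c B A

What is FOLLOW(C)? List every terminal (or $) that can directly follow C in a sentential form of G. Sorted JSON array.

FIRST iteration:
[1]
  A via A→b: +{b}
  B via B→a a: +{a}
  B via B→c a: +{c}
  C via C→B: +{a,c}
  C via C→b b: +{b}
  S via S→A B: +{b}
  S via S→a: +{a}
  S via S→c a: +{c}
  FIRST(S)={a,b,c}  FIRST(A)={b}  FIRST(B)={a,c}  FIRST(C)={a,b,c}
[2] done
  FIRST(S)={a,b,c}  FIRST(A)={b}  FIRST(B)={a,c}  FIRST(C)={a,b,c}

FOLLOW iteration:
initialize: $ ∈ FOLLOW(S)
pass 1:
  A→A C A: FOLLOW(A) ⊇ FIRST(C) = {a,b,c}; new: +{a,b,c}
  A→A C A: FOLLOW(C) ⊇ FIRST(A) = {b}; new: +{b}
  A→b B: FOLLOW(B) ⊇ FOLLOW(A) ⊇ {a,b,c}; new: +{a,b,c}
  S→A B: FOLLOW(B) ⊇ FOLLOW(S) ⊇ {$}; new: +{$}
  FOLLOW[S]={$}  FOLLOW[A]={a,b,c}  FOLLOW[B]={$,a,b,c}  FOLLOW[C]={b}
pass 2: (stable)
  FOLLOW[S]={$}  FOLLOW[A]={a,b,c}  FOLLOW[B]={$,a,b,c}  FOLLOW[C]={b}

FOLLOW(C) = ["b"]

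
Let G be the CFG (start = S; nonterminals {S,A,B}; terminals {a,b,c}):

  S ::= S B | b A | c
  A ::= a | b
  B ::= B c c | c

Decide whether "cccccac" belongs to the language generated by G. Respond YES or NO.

CNF form of G:
  S -> S B | T1 A | c
  A -> a | b
  B -> B X2 | c
  T0 -> c
  T1 -> b
  X2 -> T0 T0

Fill CYK table bottom-up:
  [0..0]={B,S,T0}  "c"  orig:{B,S}
  [1..1]={B,S,T0}  "c"  orig:{B,S}
  [2..2]={B,S,T0}  "c"  orig:{B,S}
  [3..3]={B,S,T0}  "c"  orig:{B,S}
  [4..4]={B,S,T0}  "c"  orig:{B,S}
  [5..5]={A}  "a"
  [6..6]={B,S,T0}  "c"  orig:{B,S}
  [0..1]={S,X2}  "cc"  orig:{S}
  [1..2]={S,X2}  "cc"  orig:{S}
  [2..3]={S,X2}  "cc"  orig:{S}
  [3..4]={S,X2}  "cc"  orig:{S}
  [4..5]=∅  "ca"
  [5..6]=∅  "ac"
  [0..2]={B,S}  "ccc"
  [1..3]={B,S}  "ccc"
  [2..4]={B,S}  "ccc"
  [3..5]=∅  "cca"
  [4..6]=∅  "cac"
  [0..3]={S}  "cccc"
  [1..4]={S}  "cccc"
  [2..5]=∅  "ccca"
  [3..6]=∅  "ccac"
  [0..4]={B,S}  "ccccc"
  [1..5]=∅  "cccca"
  [2..6]=∅  "cccac"
  [0..5]=∅  "ccccca"
  [1..6]=∅  "ccccac"
  [0..6]=∅  "cccccac"

S ∉ T[0,6] ⇒ NO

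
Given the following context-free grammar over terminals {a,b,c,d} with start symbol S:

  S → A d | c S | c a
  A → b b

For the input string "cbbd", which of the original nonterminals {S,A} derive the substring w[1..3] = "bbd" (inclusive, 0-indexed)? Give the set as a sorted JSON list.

Convert to CNF:
  S -> A T1 | T2 S | T2 T3
  A -> T0 T0
  T0 -> b
  T1 -> d
  T2 -> c
  T3 -> a

CYK fill (cells [i..j] with 1 ≤ i ≤ j ≤ 3 only):
  T[1,1] 'b' = {T0}  orig:{}
  T[2,2] 'b' = {T0}  orig:{}
  T[3,3] 'd' = {T1}  orig:{}
  T[1,2] 'bb' = {A}
  T[2,3] 'bd' = ∅
  T[1,3] 'bbd' = {S}

Original NTs in T[1,3] deriving "bbd": ["S"]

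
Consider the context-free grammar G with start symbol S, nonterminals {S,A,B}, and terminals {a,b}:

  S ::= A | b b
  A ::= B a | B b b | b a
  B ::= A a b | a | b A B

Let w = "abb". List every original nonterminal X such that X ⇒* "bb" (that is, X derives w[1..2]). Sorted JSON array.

CNF form of G:
  S -> B T0 | B X5 | T1 T0 | T1 T1
  A -> B T0 | B X2 | T1 T0
  B -> A X3 | T1 X4 | a
  T0 -> a
  T1 -> b
  X2 -> T1 T1
  X3 -> T0 T1
  X4 -> A B
  X5 -> T1 T1

Fill CYK table bottom-up — only the sub-triangle for w[1..2]:
  cell(1,1) b: {T1}  orig:{}
  cell(2,2) b: {T1}  orig:{}
  cell(1,2) bb: {S,X2,X5}  orig:{S}

Original NTs in T[1,2] deriving "bb": ["S"]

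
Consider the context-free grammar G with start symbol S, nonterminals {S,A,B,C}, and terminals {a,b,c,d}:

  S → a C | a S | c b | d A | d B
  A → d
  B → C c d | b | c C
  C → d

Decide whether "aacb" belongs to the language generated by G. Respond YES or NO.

CNF form of G:
  S -> T0 T3 | T1 A | T1 B | T2 C | T2 S
  A -> d
  B -> C X4 | T0 C | b
  C -> d
  T0 -> c
  T1 -> d
  T2 -> a
  T3 -> b
  X4 -> T0 T1

Fill CYK table bottom-up:
  T[0,0] 'a' = {T2}  orig:{}
  T[1,1] 'a' = {T2}  orig:{}
  T[2,2] 'c' = {T0}  orig:{}
  T[3,3] 'b' = {B,T3}  orig:{B}
  T[0,1] 'aa' = ∅
  T[1,2] 'ac' = ∅
  T[2,3] 'cb' = {S}
  T[0,2] 'aac' = ∅
  T[1,3] 'acb' = {S}
  T[0,3] 'aacb' = {S}

S ∈ T[0,3] ⇒ YES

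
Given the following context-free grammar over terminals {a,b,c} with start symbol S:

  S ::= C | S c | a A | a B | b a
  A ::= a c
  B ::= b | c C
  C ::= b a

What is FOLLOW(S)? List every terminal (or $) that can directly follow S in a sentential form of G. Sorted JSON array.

FIRST sets, iterate to fixpoint:
pass 1:
  A via A→a c: +{a}
  B via B→b: +{b}
  B via B→c C: +{c}
  C via C→b a: +{b}
  S via S→C: +{b}
  S via S→a A: +{a}
  FIRST[S]={a,b}  FIRST[A]={a}  FIRST[B]={b,c}  FIRST[C]={b}
pass 2: — fixpoint
  FIRST[S]={a,b}  FIRST[A]={a}  FIRST[B]={b,c}  FIRST[C]={b}

FOLLOW iteration:
FOLLOW(S) := {$}
round 1:
  S→C: FOLLOW(C) ⊇ FOLLOW(S) ⊇ {$}; new: +{$}
  S→S c: FOLLOW(S) ⊇ FIRST(c) = {c}; new: +{c}
  S→a A: FOLLOW(A) ⊇ FOLLOW(S) ⊇ {$,c}; new: +{$,c}
  S→a B: FOLLOW(B) ⊇ FOLLOW(S) ⊇ {$,c}; new: +{$,c}
  FOLLOW(S)={$,c}  FOLLOW(A)={$,c}  FOLLOW(B)={$,c}  FOLLOW(C)={$}
round 2:
  B→c C: FOLLOW(C) ⊇ FOLLOW(B) ⊇ {$,c}; new: +{c}
  FOLLOW(S)={$,c}  FOLLOW(A)={$,c}  FOLLOW(B)={$,c}  FOLLOW(C)={$,c}
round 3: — fixpoint
  FOLLOW(S)={$,c}  FOLLOW(A)={$,c}  FOLLOW(B)={$,c}  FOLLOW(C)={$,c}

FOLLOW(S) = ["$", "c"]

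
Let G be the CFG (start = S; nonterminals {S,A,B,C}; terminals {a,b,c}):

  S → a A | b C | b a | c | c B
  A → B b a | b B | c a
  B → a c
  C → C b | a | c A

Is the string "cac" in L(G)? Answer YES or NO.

Convert to CNF:
  S -> T0 C | T0 T1 | T1 A | T2 B | c
  A -> B X3 | T0 B | T2 T1
  B -> T1 T2
  C -> C T0 | T2 A | a
  T0 -> b
  T1 -> a
  T2 -> c
  X3 -> T0 T1

CYK fill:
  T[0,0] 'c' = {S,T2}  orig:{S}
  T[1,1] 'a' = {C,T1}  orig:{C}
  T[2,2] 'c' = {S,T2}  orig:{S}
  T[0,1] 'ca' = {A}
  T[1,2] 'ac' = {B}
  T[0,2] 'cac' = {S}

S ∈ T[0,2] ⇒ YES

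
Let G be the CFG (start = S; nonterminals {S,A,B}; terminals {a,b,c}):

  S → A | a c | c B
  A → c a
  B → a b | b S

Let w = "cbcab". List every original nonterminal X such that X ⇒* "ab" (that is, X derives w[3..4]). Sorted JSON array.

Convert to CNF:
  S -> T0 B | T0 T1 | T1 T0
  A -> T0 T1
  B -> T1 T2 | T2 S
  T0 -> c
  T1 -> a
  T2 -> b

Fill CYK table bottom-up, restricted to cells inside w[3..4]:
  T[3,3] 'a' = {T1}  orig:{}
  T[4,4] 'b' = {T2}  orig:{}
  T[3,4] 'ab' = {B}

Original NTs in T[3,4] deriving "ab": ["B"]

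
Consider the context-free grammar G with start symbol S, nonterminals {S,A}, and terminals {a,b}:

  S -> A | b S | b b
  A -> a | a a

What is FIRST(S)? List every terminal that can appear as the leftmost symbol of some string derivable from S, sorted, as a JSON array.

Compute FIRST by fixpoint:
round 1:
  A via A→a: +{a}
  S via S→A: +{a}
  S via S→b S: +{b}
  S: {a,b}  A: {a}
round 2: (stable)
  S: {a,b}  A: {a}

FIRST(S) = ["a", "b"]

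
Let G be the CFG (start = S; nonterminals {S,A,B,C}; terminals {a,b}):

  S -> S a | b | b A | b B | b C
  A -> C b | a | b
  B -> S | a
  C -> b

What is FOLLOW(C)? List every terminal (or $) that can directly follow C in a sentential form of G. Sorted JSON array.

FIRST iteration:
[1]
  A via A→a: +{a}
  A via A→b: +{b}
  B via B→a: +{a}
  C via C→b: +{b}
  S via S→b: +{b}
  FIRST[S]={b}  FIRST[A]={a,b}  FIRST[B]={a}  FIRST[C]={b}
[2]
  B via B→S: +{b}
  FIRST[S]={b}  FIRST[A]={a,b}  FIRST[B]={a,b}  FIRST[C]={b}
[3] — fixpoint
  FIRST[S]={b}  FIRST[A]={a,b}  FIRST[B]={a,b}  FIRST[C]={b}

FOLLOW sets:
seed FOLLOW(S) with $
round 1:
  A→C b: FOLLOW(C) ⊇ FIRST(b) = {b}; new: +{b}
  S→S a: FOLLOW(S) ⊇ FIRST(a) = {a}; new: +{a}
  S→b A: FOLLOW(A) ⊇ FOLLOW(S) ⊇ {$,a}; new: +{$,a}
  S→b B: FOLLOW(B) ⊇ FOLLOW(S) ⊇ {$,a}; new: +{$,a}
  S→b C: FOLLOW(C) ⊇ FOLLOW(S) ⊇ {$,a}; new: +{$,a}
  FOLLOW(S)={$,a}  FOLLOW(A)={$,a}  FOLLOW(B)={$,a}  FOLLOW(C)={$,a,b}
round 2: (no change)
  FOLLOW(S)={$,a}  FOLLOW(A)={$,a}  FOLLOW(B)={$,a}  FOLLOW(C)={$,a,b}

FOLLOW(C) = ["$", "a", "b"]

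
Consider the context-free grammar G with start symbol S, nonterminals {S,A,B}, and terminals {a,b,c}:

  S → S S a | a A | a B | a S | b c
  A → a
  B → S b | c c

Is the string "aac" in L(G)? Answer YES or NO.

Convert to CNF:
  S -> S X3 | T0 T1 | T2 A | T2 B | T2 S
  A -> a
  B -> S T0 | T1 T1
  T0 -> b
  T1 -> c
  T2 -> a
  X3 -> S T2

CYK table (by increasing span):
  cell(0,0) a: {A,T2}  orig:{A}
  cell(1,1) a: {A,T2}  orig:{A}
  cell(2,2) c: {T1}  orig:{}
  cell(0,1) aa: {S}
  cell(1,2) ac: ∅
  cell(0,2) aac: ∅

S ∉ T[0,2] ⇒ NO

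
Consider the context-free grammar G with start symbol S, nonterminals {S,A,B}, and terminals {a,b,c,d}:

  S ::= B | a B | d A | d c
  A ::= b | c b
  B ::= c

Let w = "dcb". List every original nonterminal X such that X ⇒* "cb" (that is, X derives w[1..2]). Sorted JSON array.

Convert to CNF:
  S -> T2 B | T3 A | T3 T0 | c
  A -> T0 T1 | b
  B -> c
  T0 -> c
  T1 -> b
  T2 -> a
  T3 -> d

Fill CYK table bottom-up — only the sub-triangle for w[1..2]:
  [1..1]={B,S,T0}  "c"  orig:{B,S}
  [2..2]={A,T1}  "b"  orig:{A}
  [1..2]={A}  "cb"

Original NTs in T[1,2] deriving "cb": ["A"]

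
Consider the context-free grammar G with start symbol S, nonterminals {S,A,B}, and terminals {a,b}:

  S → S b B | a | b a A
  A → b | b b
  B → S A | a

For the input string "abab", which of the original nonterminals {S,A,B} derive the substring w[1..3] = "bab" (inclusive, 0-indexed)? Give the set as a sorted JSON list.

CNF form of G:
  S -> S X2 | T0 X3 | a
  A -> T0 T0 | b
  B -> S A | a
  T0 -> b
  T1 -> a
  X2 -> T0 B
  X3 -> T1 A

CYK table (by increasing span) — only the sub-triangle for w[1..3]:
  cell(1,1) b: {A,T0}  orig:{A}
  cell(2,2) a: {B,S,T1}  orig:{B,S}
  cell(3,3) b: {A,T0}  orig:{A}
  cell(1,2) ba: {X2}  orig:{}
  cell(2,3) ab: {B,X3}  orig:{B}
  cell(1,3) bab: {S,X2}  orig:{S}

Original NTs in T[1,3] deriving "bab": ["S"]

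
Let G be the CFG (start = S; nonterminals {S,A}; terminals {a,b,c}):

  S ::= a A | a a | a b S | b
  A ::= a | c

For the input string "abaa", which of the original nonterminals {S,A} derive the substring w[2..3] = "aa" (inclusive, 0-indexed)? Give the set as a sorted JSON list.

Convert to CNF:
  S -> T0 A | T0 T0 | T0 X2 | b
  A -> a | c
  T0 -> a
  T1 -> b
  X2 -> T1 S

CYK table (by increasing span), restricted to cells inside w[2..3]:
  cell(2,2) a: {A,T0}  orig:{A}
  cell(3,3) a: {A,T0}  orig:{A}
  cell(2,3) aa: {S}

Original NTs in T[2,3] deriving "aa": ["S"]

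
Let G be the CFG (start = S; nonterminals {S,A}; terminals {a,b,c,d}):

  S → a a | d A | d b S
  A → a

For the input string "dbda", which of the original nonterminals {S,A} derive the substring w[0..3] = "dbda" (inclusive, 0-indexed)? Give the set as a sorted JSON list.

Convert to CNF:
  S -> T0 T0 | T1 A | T1 X3
  A -> a
  T0 -> a
  T1 -> d
  T2 -> b
  X3 -> T2 S

CYK table (by increasing span) — only the sub-triangle for w[0..3]:
  T[0,0] 'd' = {T1}  orig:{}
  T[1,1] 'b' = {T2}  orig:{}
  T[2,2] 'd' = {T1}  orig:{}
  T[3,3] 'a' = {A,T0}  orig:{A}
  T[0,1] 'db' = ∅
  T[1,2] 'bd' = ∅
  T[2,3] 'da' = {S}
  T[0,2] 'dbd' = ∅
  T[1,3] 'bda' = {X3}  orig:{}
  T[0,3] 'dbda' = {S}

Original NTs in T[0,3] deriving "dbda": ["S"]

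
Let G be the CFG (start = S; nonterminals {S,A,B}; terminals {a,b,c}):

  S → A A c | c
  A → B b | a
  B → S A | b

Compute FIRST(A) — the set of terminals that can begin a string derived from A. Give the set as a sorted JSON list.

Compute FIRST by fixpoint:
pass 1:
  A via A→a: +{a}
  B via B→b: +{b}
  S via S→A A c: +{a}
  S via S→c: +{c}
  FIRST(S)={a,c}  FIRST(A)={a}  FIRST(B)={b}
pass 2:
  A via A→B b: +{b}
  B via B→S A: +{a,c}
  S via S→A A c: +{b}
  FIRST(S)={a,b,c}  FIRST(A)={a,b}  FIRST(B)={a,b,c}
pass 3:
  A via A→B b: +{c}
  FIRST(S)={a,b,c}  FIRST(A)={a,b,c}  FIRST(B)={a,b,c}
pass 4: (no change)
  FIRST(S)={a,b,c}  FIRST(A)={a,b,c}  FIRST(B)={a,b,c}

FIRST(A) = ["a", "b", "c"]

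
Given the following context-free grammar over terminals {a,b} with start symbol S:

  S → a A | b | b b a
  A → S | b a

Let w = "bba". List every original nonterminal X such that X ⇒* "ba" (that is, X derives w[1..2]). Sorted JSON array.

CNF form of G:
  S -> T0 A | T1 X3 | b
  A -> T0 A | T1 T0 | T1 X2 | b
  T0 -> a
  T1 -> b
  X2 -> T1 T0
  X3 -> T1 T0

CYK table (by increasing span) — only the sub-triangle for w[1..2]:
  cell(1,1) b: {A,S,T1}  orig:{A,S}
  cell(2,2) a: {T0}  orig:{}
  cell(1,2) ba: {A,X2,X3}  orig:{A}

Original NTs in T[1,2] deriving "ba": ["A"]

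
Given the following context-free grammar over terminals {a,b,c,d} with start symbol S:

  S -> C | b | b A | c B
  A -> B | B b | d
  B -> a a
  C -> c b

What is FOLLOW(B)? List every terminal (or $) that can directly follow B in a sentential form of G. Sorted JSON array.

FIRST sets, iterate to fixpoint:
round 1:
  A via A→d: +{d}
  B via B→a a: +{a}
  C via C→c b: +{c}
  S via S→C: +{c}
  S via S→b: +{b}
  FIRST[S]={b,c}  FIRST[A]={d}  FIRST[B]={a}  FIRST[C]={c}
round 2:
  A via A→B: +{a}
  FIRST[S]={b,c}  FIRST[A]={a,d}  FIRST[B]={a}  FIRST[C]={c}
round 3: — fixpoint
  FIRST[S]={b,c}  FIRST[A]={a,d}  FIRST[B]={a}  FIRST[C]={c}

FOLLOW sets:
initialize: $ ∈ FOLLOW(S)
pass 1:
  A→B b: FOLLOW(B) ⊇ FIRST(b) = {b}; new: +{b}
  S→C: FOLLOW(C) ⊇ FOLLOW(S) ⊇ {$}; new: +{$}
  S→b A: FOLLOW(A) ⊇ FOLLOW(S) ⊇ {$}; new: +{$}
  S→c B: FOLLOW(B) ⊇ FOLLOW(S) ⊇ {$}; new: +{$}
  FOLLOW(S)={$}  FOLLOW(A)={$}  FOLLOW(B)={$,b}  FOLLOW(C)={$}
pass 2: done
  FOLLOW(S)={$}  FOLLOW(A)={$}  FOLLOW(B)={$,b}  FOLLOW(C)={$}

FOLLOW(B) = ["$", "b"]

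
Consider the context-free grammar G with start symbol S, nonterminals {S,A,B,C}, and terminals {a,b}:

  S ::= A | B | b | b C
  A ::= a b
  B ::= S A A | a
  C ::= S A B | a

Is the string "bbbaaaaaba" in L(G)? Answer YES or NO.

Convert to CNF:
  S -> S X4 | T0 T1 | T1 C | a | b
  A -> T0 T1
  B -> S X2 | a
  C -> S X3 | a
  T0 -> a
  T1 -> b
  X2 -> A A
  X3 -> A B
  X4 -> A A

CYK table (by increasing span):
  [0..0]={S,T1}  "b"  orig:{S}
  [1..1]={S,T1}  "b"  orig:{S}
  [2..2]={S,T1}  "b"  orig:{S}
  [3..3]={B,C,S,T0}  "a"  orig:{B,C,S}
  [4..4]={B,C,S,T0}  "a"  orig:{B,C,S}
  [5..5]={B,C,S,T0}  "a"  orig:{B,C,S}
  [6..6]={B,C,S,T0}  "a"  orig:{B,C,S}
  [7..7]={B,C,S,T0}  "a"  orig:{B,C,S}
  [8..8]={S,T1}  "b"  orig:{S}
  [9..9]={B,C,S,T0}  "a"  orig:{B,C,S}
  [0..1]=∅  "bb"
  [1..2]=∅  "bb"
  [2..3]={S}  "ba"
  [3..4]=∅  "aa"
  [4..5]=∅  "aa"
  [5..6]=∅  "aa"
  [6..7]=∅  "aa"
  [7..8]={A,S}  "ab"
  [8..9]={S}  "ba"
  [0..2]=∅  "bbb"
  [1..3]=∅  "bba"
  [2..4]=∅  "baa"
  [3..5]=∅  "aaa"
  [4..6]=∅  "aaa"
  [5..7]=∅  "aaa"
  [6..8]=∅  "aab"
  [7..9]={X3}  "aba"  orig:{}
  [0..3]=∅  "bbba"
  [1..4]=∅  "bbaa"
  [2..5]=∅  "baaa"
  [3..6]=∅  "aaaa"
  [4..7]=∅  "aaaa"
  [5..8]=∅  "aaab"
  [6..9]={C}  "aaba"
  [0..4]=∅  "bbbaa"
  [1..5]=∅  "bbaaa"
  [2..6]=∅  "baaaa"
  [3..7]=∅  "aaaaa"
  [4..8]=∅  "aaaab"
  [5..9]=∅  "aaaba"
  [0..5]=∅  "bbbaaa"
  [1..6]=∅  "bbaaaa"
  [2..7]=∅  "baaaaa"
  [3..8]=∅  "aaaaab"
  [4..9]=∅  "aaaaba"
  [0..6]=∅  "bbbaaaa"
  [1..7]=∅  "bbaaaaa"
  [2..8]=∅  "baaaaab"
  [3..9]=∅  "aaaaaba"
  [0..7]=∅  "bbbaaaaa"
  [1..8]=∅  "bbaaaaab"
  [2..9]=∅  "baaaaaba"
  [0..8]=∅  "bbbaaaaab"
  [1..9]=∅  "bbaaaaaba"
  [0..9]=∅  "bbbaaaaaba"

S ∉ T[0,9] ⇒ NO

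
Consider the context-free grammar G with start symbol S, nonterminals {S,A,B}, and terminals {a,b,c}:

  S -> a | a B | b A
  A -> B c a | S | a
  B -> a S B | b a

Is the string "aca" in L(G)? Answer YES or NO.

CNF form of G:
  S -> T1 B | T2 A | a
  A -> B X3 | T1 B | T2 A | a
  B -> T1 X4 | T2 T1
  T0 -> c
  T1 -> a
  T2 -> b
  X3 -> T0 T1
  X4 -> S B

CYK table (by increasing span):
  T[0,0] 'a' = {A,S,T1}  orig:{A,S}
  T[1,1] 'c' = {T0}  orig:{}
  T[2,2] 'a' = {A,S,T1}  orig:{A,S}
  T[0,1] 'ac' = ∅
  T[1,2] 'ca' = {X3}  orig:{}
  T[0,2] 'aca' = ∅

S ∉ T[0,2] ⇒ NO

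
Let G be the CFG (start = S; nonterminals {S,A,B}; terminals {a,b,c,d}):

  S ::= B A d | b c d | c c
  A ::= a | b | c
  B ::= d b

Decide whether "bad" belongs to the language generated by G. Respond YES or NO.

CNF form of G:
  S -> B X3 | T1 X4 | T2 T2
  A -> a | b | c
  B -> T0 T1
  T0 -> d
  T1 -> b
  T2 -> c
  X3 -> A T0
  X4 -> T2 T0

CYK table (by increasing span):
  [0..0]={A,T1}  "b"  orig:{A}
  [1..1]={A}  "a"
  [2..2]={T0}  "d"  orig:{}
  [0..1]=∅  "ba"
  [1..2]={X3}  "ad"  orig:{}
  [0..2]=∅  "bad"

S ∉ T[0,2] ⇒ NO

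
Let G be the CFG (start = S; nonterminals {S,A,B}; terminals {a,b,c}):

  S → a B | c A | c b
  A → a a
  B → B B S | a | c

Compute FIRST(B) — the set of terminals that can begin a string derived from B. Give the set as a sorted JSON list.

Compute FIRST by fixpoint:
round 1:
  A via A→a a: +{a}
  B via B→a: +{a}
  B via B→c: +{c}
  S via S→a B: +{a}
  S via S→c A: +{c}
  FIRST(S)={a,c}  FIRST(A)={a}  FIRST(B)={a,c}
round 2: — fixpoint
  FIRST(S)={a,c}  FIRST(A)={a}  FIRST(B)={a,c}

FIRST(B) = ["a", "c"]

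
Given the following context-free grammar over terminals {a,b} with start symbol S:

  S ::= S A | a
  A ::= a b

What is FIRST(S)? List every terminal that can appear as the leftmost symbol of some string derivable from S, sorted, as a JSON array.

Compute FIRST by fixpoint:
[1]
  A via A→a b: +{a}
  S via S→a: +{a}
  S: {a}  A: {a}
[2] (stable)
  S: {a}  A: {a}

FIRST(S) = ["a"]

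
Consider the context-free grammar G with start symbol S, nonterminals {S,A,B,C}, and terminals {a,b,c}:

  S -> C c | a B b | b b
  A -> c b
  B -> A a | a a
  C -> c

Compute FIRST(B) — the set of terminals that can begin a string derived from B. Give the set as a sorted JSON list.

FIRST sets, iterate to fixpoint:
iter 1:
  A via A→c b: +{c}
  B via B→A a: +{c}
  B via B→a a: +{a}
  C via C→c: +{c}
  S via S→C c: +{c}
  S via S→a B b: +{a}
  S via S→b b: +{b}
  S: {a,b,c}  A: {c}  B: {a,c}  C: {c}
iter 2: (no change)
  S: {a,b,c}  A: {c}  B: {a,c}  C: {c}

FIRST(B) = ["a", "c"]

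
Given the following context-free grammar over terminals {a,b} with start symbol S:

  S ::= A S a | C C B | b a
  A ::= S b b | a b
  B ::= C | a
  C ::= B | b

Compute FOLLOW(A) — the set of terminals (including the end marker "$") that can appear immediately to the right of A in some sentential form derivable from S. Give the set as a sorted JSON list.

FIRST iteration:
iter 1:
  A via A→a b: +{a}
  B via B→a: +{a}
  C via C→B: +{a}
  C via C→b: +{b}
  S via S→A S a: +{a}
  S via S→C C B: +{b}
  S: {a,b}  A: {a}  B: {a}  C: {a,b}
iter 2:
  A via A→S b b: +{b}
  B via B→C: +{b}
  S: {a,b}  A: {a,b}  B: {a,b}  C: {a,b}
iter 3: (stable)
  S: {a,b}  A: {a,b}  B: {a,b}  C: {a,b}

Compute FOLLOW by fixpoint:
initialize: $ ∈ FOLLOW(S)
round 1:
  A→S b b: FOLLOW(S) ⊇ FIRST(b) = {b}; new: +{b}
  S→A S a: FOLLOW(A) ⊇ FIRST(S) = {a,b}; new: +{a,b}
  S→A S a: FOLLOW(S) ⊇ FIRST(a) = {a}; new: +{a}
  S→C C B: FOLLOW(C) ⊇ FIRST(C) = {a,b}; new: +{a,b}
  S→C C B: FOLLOW(B) ⊇ FOLLOW(S) ⊇ {$,a,b}; new: +{$,a,b}
  FOLLOW[S]={$,a,b}  FOLLOW[A]={a,b}  FOLLOW[B]={$,a,b}  FOLLOW[C]={a,b}
round 2:
  B→C: FOLLOW(C) ⊇ FOLLOW(B) ⊇ {$,a,b}; new: +{$}
  FOLLOW[S]={$,a,b}  FOLLOW[A]={a,b}  FOLLOW[B]={$,a,b}  FOLLOW[C]={$,a,b}
round 3: (stable)
  FOLLOW[S]={$,a,b}  FOLLOW[A]={a,b}  FOLLOW[B]={$,a,b}  FOLLOW[C]={$,a,b}

FOLLOW(A) = ["a", "b"]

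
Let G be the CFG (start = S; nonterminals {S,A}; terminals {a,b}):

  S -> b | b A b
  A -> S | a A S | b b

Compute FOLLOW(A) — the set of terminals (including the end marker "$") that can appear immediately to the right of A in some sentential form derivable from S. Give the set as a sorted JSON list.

FIRST sets, iterate to fixpoint:
pass 1:
  A via A→a A S: +{a}
  A via A→b b: +{b}
  S via S→b: +{b}
  FIRST[S]={b}  FIRST[A]={a,b}
pass 2: (no change)
  FIRST[S]={b}  FIRST[A]={a,b}

FOLLOW iteration:
initialize: $ ∈ FOLLOW(S)
pass 1:
  A→a A S: FOLLOW(A) ⊇ FIRST(S) = {b}; new: +{b}
  A→a A S: FOLLOW(S) ⊇ FOLLOW(A) ⊇ {b}; new: +{b}
  FOLLOW(S)={$,b}  FOLLOW(A)={b}
pass 2: (no change)
  FOLLOW(S)={$,b}  FOLLOW(A)={b}

FOLLOW(A) = ["b"]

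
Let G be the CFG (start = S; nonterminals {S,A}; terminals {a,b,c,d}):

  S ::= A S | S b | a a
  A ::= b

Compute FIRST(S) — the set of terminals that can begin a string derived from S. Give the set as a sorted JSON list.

Compute FIRST by fixpoint:
pass 1:
  A via A→b: +{b}
  S via S→A S: +{b}
  S via S→a a: +{a}
  FIRST[S]={a,b}  FIRST[A]={b}
pass 2: done
  FIRST[S]={a,b}  FIRST[A]={b}

FIRST(S) = ["a", "b"]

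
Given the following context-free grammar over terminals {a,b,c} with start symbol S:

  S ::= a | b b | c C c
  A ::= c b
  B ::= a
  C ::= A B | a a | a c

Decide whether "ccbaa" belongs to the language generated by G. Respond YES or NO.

Convert to CNF:
  S -> T0 X3 | T1 T1 | a
  A -> T0 T1
  B -> a
  C -> A B | T2 T0 | T2 T2
  T0 -> c
  T1 -> b
  T2 -> a
  X3 -> C T0

CYK fill:
  T[0,0] 'c' = {T0}  orig:{}
  T[1,1] 'c' = {T0}  orig:{}
  T[2,2] 'b' = {T1}  orig:{}
  T[3,3] 'a' = {B,S,T2}  orig:{B,S}
  T[4,4] 'a' = {B,S,T2}  orig:{B,S}
  T[0,1] 'cc' = ∅
  T[1,2] 'cb' = {A}
  T[2,3] 'ba' = ∅
  T[3,4] 'aa' = {C}
  T[0,2] 'ccb' = ∅
  T[1,3] 'cba' = {C}
  T[2,4] 'baa' = ∅
  T[0,3] 'ccba' = ∅
  T[1,4] 'cbaa' = ∅
  T[0,4] 'ccbaa' = ∅

S ∉ T[0,4] ⇒ NO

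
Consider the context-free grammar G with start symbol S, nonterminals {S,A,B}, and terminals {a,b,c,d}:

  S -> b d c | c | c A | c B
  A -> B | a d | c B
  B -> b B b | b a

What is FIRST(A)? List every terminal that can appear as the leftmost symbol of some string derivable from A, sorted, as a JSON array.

FIRST iteration:
pass 1:
  A via A→a d: +{a}
  A via A→c B: +{c}
  B via B→b B b: +{b}
  S via S→b d c: +{b}
  S via S→c: +{c}
  S: {b,c}  A: {a,c}  B: {b}
pass 2:
  A via A→B: +{b}
  S: {b,c}  A: {a,b,c}  B: {b}
pass 3: (stable)
  S: {b,c}  A: {a,b,c}  B: {b}

FIRST(A) = ["a", "b", "c"]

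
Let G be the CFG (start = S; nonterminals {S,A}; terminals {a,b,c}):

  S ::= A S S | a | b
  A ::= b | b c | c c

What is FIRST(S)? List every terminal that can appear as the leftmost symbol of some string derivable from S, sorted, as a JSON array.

FIRST iteration:
round 1:
  A via A→b: +{b}
  A via A→c c: +{c}
  S via S→A S S: +{b,c}
  S via S→a: +{a}
  FIRST(S)={a,b,c}  FIRST(A)={b,c}
round 2: (no change)
  FIRST(S)={a,b,c}  FIRST(A)={b,c}

FIRST(S) = ["a", "b", "c"]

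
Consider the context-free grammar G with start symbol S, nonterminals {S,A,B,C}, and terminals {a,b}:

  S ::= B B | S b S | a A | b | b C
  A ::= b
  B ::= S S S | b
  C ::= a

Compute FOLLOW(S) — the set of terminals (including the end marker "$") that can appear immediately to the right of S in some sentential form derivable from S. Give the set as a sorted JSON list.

FIRST iteration:
round 1:
  A via A→b: +{b}
  B via B→b: +{b}
  C via C→a: +{a}
  S via S→B B: +{b}
  S via S→a A: +{a}
  FIRST[S]={a,b}  FIRST[A]={b}  FIRST[B]={b}  FIRST[C]={a}
round 2:
  B via B→S S S: +{a}
  FIRST[S]={a,b}  FIRST[A]={b}  FIRST[B]={a,b}  FIRST[C]={a}
round 3: (stable)
  FIRST[S]={a,b}  FIRST[A]={b}  FIRST[B]={a,b}  FIRST[C]={a}

Compute FOLLOW by fixpoint:
FOLLOW(S) := {$}
round 1:
  B→S S S: FOLLOW(S) ⊇ FIRST(S) = {a,b}; new: +{a,b}
  S→B B: FOLLOW(B) ⊇ FIRST(B) = {a,b}; new: +{a,b}
  S→B B: FOLLOW(B) ⊇ FOLLOW(S) ⊇ {$,a,b}; new: +{$}
  S→a A: FOLLOW(A) ⊇ FOLLOW(S) ⊇ {$,a,b}; new: +{$,a,b}
  S→b C: FOLLOW(C) ⊇ FOLLOW(S) ⊇ {$,a,b}; new: +{$,a,b}
  FOLLOW(S)={$,a,b}  FOLLOW(A)={$,a,b}  FOLLOW(B)={$,a,b}  FOLLOW(C)={$,a,b}
round 2: (no change)
  FOLLOW(S)={$,a,b}  FOLLOW(A)={$,a,b}  FOLLOW(B)={$,a,b}  FOLLOW(C)={$,a,b}

FOLLOW(S) = ["$", "a", "b"]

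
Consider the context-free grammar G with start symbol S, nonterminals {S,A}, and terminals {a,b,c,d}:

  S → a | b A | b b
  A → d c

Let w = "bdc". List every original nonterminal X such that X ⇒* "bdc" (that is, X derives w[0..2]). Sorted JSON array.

Convert to CNF:
  S -> T2 A | T2 T2 | a
  A -> T0 T1
  T0 -> d
  T1 -> c
  T2 -> b

CYK table (by increasing span) (cells [i..j] with 0 ≤ i ≤ j ≤ 2 only):
  cell(0,0) b: {T2}  orig:{}
  cell(1,1) d: {T0}  orig:{}
  cell(2,2) c: {T1}  orig:{}
  cell(0,1) bd: ∅
  cell(1,2) dc: {A}
  cell(0,2) bdc: {S}

Original NTs in T[0,2] deriving "bdc": ["S"]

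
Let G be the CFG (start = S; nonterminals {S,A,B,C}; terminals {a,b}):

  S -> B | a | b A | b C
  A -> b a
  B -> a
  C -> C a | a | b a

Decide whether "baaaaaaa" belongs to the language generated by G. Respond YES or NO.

CNF form of G:
  S -> T0 A | T0 C | a
  A -> T0 T1
  B -> a
  C -> C T1 | T0 T1 | a
  T0 -> b
  T1 -> a

CYK table (by increasing span):
  cell(0,0) b: {T0}  orig:{}
  cell(1,1) a: {B,C,S,T1}  orig:{B,C,S}
  cell(2,2) a: {B,C,S,T1}  orig:{B,C,S}
  cell(3,3) a: {B,C,S,T1}  orig:{B,C,S}
  cell(4,4) a: {B,C,S,T1}  orig:{B,C,S}
  cell(5,5) a: {B,C,S,T1}  orig:{B,C,S}
  cell(6,6) a: {B,C,S,T1}  orig:{B,C,S}
  cell(7,7) a: {B,C,S,T1}  orig:{B,C,S}
  cell(0,1) ba: {A,C,S}
  cell(1,2) aa: {C}
  cell(2,3) aa: {C}
  cell(3,4) aa: {C}
  cell(4,5) aa: {C}
  cell(5,6) aa: {C}
  cell(6,7) aa: {C}
  cell(0,2) baa: {C,S}
  cell(1,3) aaa: {C}
  cell(2,4) aaa: {C}
  cell(3,5) aaa: {C}
  cell(4,6) aaa: {C}
  cell(5,7) aaa: {C}
  cell(0,3) baaa: {C,S}
  cell(1,4) aaaa: {C}
  cell(2,5) aaaa: {C}
  cell(3,6) aaaa: {C}
  cell(4,7) aaaa: {C}
  cell(0,4) baaaa: {C,S}
  cell(1,5) aaaaa: {C}
  cell(2,6) aaaaa: {C}
  cell(3,7) aaaaa: {C}
  cell(0,5) baaaaa: {C,S}
  cell(1,6) aaaaaa: {C}
  cell(2,7) aaaaaa: {C}
  cell(0,6) baaaaaa: {C,S}
  cell(1,7) aaaaaaa: {C}
  cell(0,7) baaaaaaa: {C,S}

S ∈ T[0,7] ⇒ YES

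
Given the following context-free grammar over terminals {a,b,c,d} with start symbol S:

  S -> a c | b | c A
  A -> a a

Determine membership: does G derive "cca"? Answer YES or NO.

CNF form of G:
  S -> T0 T1 | T1 A | b
  A -> T0 T0
  T0 -> a
  T1 -> c

CYK fill:
  T[0,0] 'c' = {T1}  orig:{}
  T[1,1] 'c' = {T1}  orig:{}
  T[2,2] 'a' = {T0}  orig:{}
  T[0,1] 'cc' = ∅
  T[1,2] 'ca' = ∅
  T[0,2] 'cca' = ∅

S ∉ T[0,2] ⇒ NO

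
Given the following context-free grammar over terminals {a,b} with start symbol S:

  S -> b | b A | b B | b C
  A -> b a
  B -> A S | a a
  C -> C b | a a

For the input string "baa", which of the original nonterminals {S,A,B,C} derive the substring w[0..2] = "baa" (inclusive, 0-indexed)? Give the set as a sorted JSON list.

CNF form of G:
  S -> T0 A | T0 B | T0 C | b
  A -> T0 T1
  B -> A S | T1 T1
  C -> C T0 | T1 T1
  T0 -> b
  T1 -> a

Fill CYK table bottom-up (cells [i..j] with 0 ≤ i ≤ j ≤ 2 only):
  T[0,0] 'b' = {S,T0}  orig:{S}
  T[1,1] 'a' = {T1}  orig:{}
  T[2,2] 'a' = {T1}  orig:{}
  T[0,1] 'ba' = {A}
  T[1,2] 'aa' = {B,C}
  T[0,2] 'baa' = {S}

Original NTs in T[0,2] deriving "baa": ["S"]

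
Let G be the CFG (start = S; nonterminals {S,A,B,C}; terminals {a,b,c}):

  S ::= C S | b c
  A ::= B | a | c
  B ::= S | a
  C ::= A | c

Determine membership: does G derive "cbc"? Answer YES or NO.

CNF form of G:
  S -> C S | T0 T1
  A -> C S | T0 T1 | a | c
  B -> C S | T0 T1 | a
  C -> C S | T0 T1 | a | c
  T0 -> b
  T1 -> c

CYK fill:
  T[0,0] 'c' = {A,C,T1}  orig:{A,C}
  T[1,1] 'b' = {T0}  orig:{}
  T[2,2] 'c' = {A,C,T1}  orig:{A,C}
  T[0,1] 'cb' = ∅
  T[1,2] 'bc' = {A,B,C,S}
  T[0,2] 'cbc' = {A,B,C,S}

S ∈ T[0,2] ⇒ YES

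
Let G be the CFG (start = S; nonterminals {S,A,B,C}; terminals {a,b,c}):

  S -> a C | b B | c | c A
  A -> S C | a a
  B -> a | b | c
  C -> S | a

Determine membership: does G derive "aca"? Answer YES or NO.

Convert to CNF:
  S -> T0 C | T1 B | T2 A | c
  A -> S C | T0 T0
  B -> a | b | c
  C -> T0 C | T1 B | T2 A | a | c
  T0 -> a
  T1 -> b
  T2 -> c

CYK fill:
  cell(0,0) a: {B,C,T0}  orig:{B,C}
  cell(1,1) c: {B,C,S,T2}  orig:{B,C,S}
  cell(2,2) a: {B,C,T0}  orig:{B,C}
  cell(0,1) ac: {C,S}
  cell(1,2) ca: {A}
  cell(0,2) aca: {A}

S ∉ T[0,2] ⇒ NO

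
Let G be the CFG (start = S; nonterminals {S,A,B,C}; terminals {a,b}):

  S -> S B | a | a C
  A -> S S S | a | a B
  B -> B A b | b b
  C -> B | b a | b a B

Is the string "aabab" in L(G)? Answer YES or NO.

Convert to CNF:
  S -> S B | T0 C | a
  A -> S X2 | T0 B | a
  B -> B X3 | T1 T1
  C -> B X4 | T1 T0 | T1 T1 | T1 X5
  T0 -> a
  T1 -> b
  X2 -> S S
  X3 -> A T1
  X4 -> A T1
  X5 -> T0 B

CYK fill:
  [0..0]={A,S,T0}  "a"  orig:{A,S}
  [1..1]={A,S,T0}  "a"  orig:{A,S}
  [2..2]={T1}  "b"  orig:{}
  [3..3]={A,S,T0}  "a"  orig:{A,S}
  [4..4]={T1}  "b"  orig:{}
  [0..1]={X2}  "aa"  orig:{}
  [1..2]={X3,X4}  "ab"  orig:{}
  [2..3]={C}  "ba"
  [3..4]={X3,X4}  "ab"  orig:{}
  [0..2]=∅  "aab"
  [1..3]={S}  "aba"
  [2..4]=∅  "bab"
  [0..3]={X2}  "aaba"  orig:{}
  [1..4]=∅  "abab"
  [0..4]=∅  "aabab"

S ∉ T[0,4] ⇒ NO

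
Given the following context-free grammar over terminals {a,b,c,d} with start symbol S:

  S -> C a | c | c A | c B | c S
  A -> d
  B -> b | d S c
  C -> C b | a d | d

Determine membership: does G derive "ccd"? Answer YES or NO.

Convert to CNF:
  S -> C T3 | T1 A | T1 B | T1 S | c
  A -> d
  B -> T0 X4 | b
  C -> C T2 | T3 T0 | d
  T0 -> d
  T1 -> c
  T2 -> b
  T3 -> a
  X4 -> S T1

CYK fill:
  [0..0]={S,T1}  "c"  orig:{S}
  [1..1]={S,T1}  "c"  orig:{S}
  [2..2]={A,C,T0}  "d"  orig:{A,C}
  [0..1]={S,X4}  "cc"  orig:{S}
  [1..2]={S}  "cd"
  [0..2]={S}  "ccd"

S ∈ T[0,2] ⇒ YES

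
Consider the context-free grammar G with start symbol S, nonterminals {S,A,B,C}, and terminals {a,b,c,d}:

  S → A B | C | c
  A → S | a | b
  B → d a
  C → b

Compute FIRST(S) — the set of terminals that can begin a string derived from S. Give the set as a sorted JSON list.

Compute FIRST by fixpoint:
round 1:
  A via A→a: +{a}
  A via A→b: +{b}
  B via B→d a: +{d}
  C via C→b: +{b}
  S via S→A B: +{a,b}
  S via S→c: +{c}
  S: {a,b,c}  A: {a,b}  B: {d}  C: {b}
round 2:
  A via A→S: +{c}
  S: {a,b,c}  A: {a,b,c}  B: {d}  C: {b}
round 3: (stable)
  S: {a,b,c}  A: {a,b,c}  B: {d}  C: {b}

FIRST(S) = ["a", "b", "c"]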